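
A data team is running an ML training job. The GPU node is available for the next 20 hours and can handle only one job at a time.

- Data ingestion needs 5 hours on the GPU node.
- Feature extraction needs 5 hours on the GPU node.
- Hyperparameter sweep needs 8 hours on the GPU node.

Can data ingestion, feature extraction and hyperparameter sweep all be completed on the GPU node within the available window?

Running back to back, the jobs need 5 + 5 + 8 = 18 hours on the GPU node.
Since 18 ≤ 20, they fit within the window.

Yes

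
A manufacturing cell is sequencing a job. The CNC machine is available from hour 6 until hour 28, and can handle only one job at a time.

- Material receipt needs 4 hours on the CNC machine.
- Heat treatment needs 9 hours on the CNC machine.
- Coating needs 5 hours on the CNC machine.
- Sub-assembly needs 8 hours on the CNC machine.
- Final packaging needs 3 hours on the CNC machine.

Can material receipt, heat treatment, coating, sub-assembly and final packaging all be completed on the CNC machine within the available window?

The CNC machine window is 28 − 6 = 22 hours.
Running back to back, the jobs need 4 + 9 + 5 + 8 + 3 = 29 hours on the CNC machine.
Since 29 > 22, they cannot all fit.

No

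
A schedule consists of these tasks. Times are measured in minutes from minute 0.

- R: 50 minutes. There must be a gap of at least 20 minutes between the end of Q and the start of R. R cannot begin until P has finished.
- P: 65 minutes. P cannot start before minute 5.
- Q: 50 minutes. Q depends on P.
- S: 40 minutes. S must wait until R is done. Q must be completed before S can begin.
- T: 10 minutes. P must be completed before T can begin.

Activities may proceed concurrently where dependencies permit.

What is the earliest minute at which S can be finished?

P cannot begin until its own release at minute 5. It runs from minute 5 to 5 + 65 = minute 70.
Q waits on P (finishes minute 70), so it starts at minute 70 and finishes at 70 + 50 = minute 120.
For R: Q (finishes minute 120, plus 20-minute gap → minute 140); P (finishes minute 70). Taking the maximum gives a start of minute 140, and it finishes at 140 + 50 = minute 190.
S needs all of R (finishes minute 190); Q (finishes minute 120). That puts its earliest start at minute 190; it finishes at 190 + 40 = minute 230.

230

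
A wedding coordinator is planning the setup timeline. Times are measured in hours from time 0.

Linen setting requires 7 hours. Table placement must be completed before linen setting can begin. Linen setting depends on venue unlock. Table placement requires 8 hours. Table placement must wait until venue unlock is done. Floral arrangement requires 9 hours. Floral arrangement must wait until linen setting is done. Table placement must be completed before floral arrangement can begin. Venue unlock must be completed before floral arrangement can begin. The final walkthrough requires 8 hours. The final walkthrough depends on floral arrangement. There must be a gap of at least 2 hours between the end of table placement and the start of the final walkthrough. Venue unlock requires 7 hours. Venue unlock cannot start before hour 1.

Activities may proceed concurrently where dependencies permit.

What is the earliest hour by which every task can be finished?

Venue unlock cannot begin until its own release at hour 1. It runs from hour 1 to 1 + 7 = hour 8.
Table placement waits on venue unlock (finishes hour 8), so it starts at hour 8 and finishes at 8 + 8 = hour 16.
Linen setting needs all of table placement (finishes hour 16); venue unlock (finishes hour 8). That puts its earliest start at hour 16; it finishes at 16 + 7 = hour 23.
Floral arrangement has to wait for linen setting (finishes hour 23); table placement (finishes hour 16); venue unlock (finishes hour 8). The latest of these is hour 23, so floral arrangement runs hour 23 to 23 + 9 = hour 32.
For the final walkthrough: floral arrangement (finishes hour 32); table placement (finishes hour 16, plus 2-hour gap → hour 18). Taking the maximum gives a start of hour 32, and it finishes at 32 + 8 = hour 40.
All tasks are finished once the last one completes. Finish times: Venue unlock at 8, Table placement at 16, Linen setting at 23, Floral arrangement at 32, The final walkthrough at 40. The latest is hour 40.

40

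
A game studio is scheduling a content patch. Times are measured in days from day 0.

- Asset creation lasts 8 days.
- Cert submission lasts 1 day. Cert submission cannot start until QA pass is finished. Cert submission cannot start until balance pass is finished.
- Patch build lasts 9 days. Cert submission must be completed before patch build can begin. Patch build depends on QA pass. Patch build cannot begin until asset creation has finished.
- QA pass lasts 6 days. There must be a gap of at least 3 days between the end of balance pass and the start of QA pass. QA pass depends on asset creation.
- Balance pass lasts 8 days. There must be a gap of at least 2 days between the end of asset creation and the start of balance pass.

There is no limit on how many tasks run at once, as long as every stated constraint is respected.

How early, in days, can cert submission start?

Asset creation has no prerequisites, so it starts at day 0 and finishes at day 8.
Balance pass waits on asset creation (finishes day 8, plus 2-day gap → day 10), so it starts at day 10 and finishes at 10 + 8 = day 18.
QA pass has to wait for balance pass (finishes day 18, plus 3-day gap → day 21); asset creation (finishes day 8). The latest of these is day 21, so QA pass runs day 21 to 21 + 6 = day 27.
Cert submission waits on QA pass (finishes day 27); balance pass (finishes day 18). The latest of these is day 27, which is the earliest cert submission can start.

27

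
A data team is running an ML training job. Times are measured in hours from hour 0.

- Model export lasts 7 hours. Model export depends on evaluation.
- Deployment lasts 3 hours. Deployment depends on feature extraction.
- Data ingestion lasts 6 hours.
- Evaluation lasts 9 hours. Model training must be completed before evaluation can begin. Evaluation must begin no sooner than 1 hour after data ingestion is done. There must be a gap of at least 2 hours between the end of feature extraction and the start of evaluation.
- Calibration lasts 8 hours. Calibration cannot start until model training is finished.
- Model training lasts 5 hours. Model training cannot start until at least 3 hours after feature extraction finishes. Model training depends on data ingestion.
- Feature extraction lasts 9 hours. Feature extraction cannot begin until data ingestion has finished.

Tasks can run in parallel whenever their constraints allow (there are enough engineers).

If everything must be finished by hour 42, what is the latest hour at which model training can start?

21

Model export must finish by hour 42; it takes 7 hours, so it must start by 42 − 7 = hour 35.
Evaluation must finish before model export (must start by hour 35). With a 9-hour duration, evaluation must start by 35 − 9 = hour 26.
Calibration has no dependents, so it just needs to finish by hour 42. Starting by 42 − 8 = hour 34 achieves that.
Model training feeds evaluation (must start by hour 26); calibration (must start by hour 34). Taking the minimum, model training must finish by hour 26 and start by 26 − 5 = hour 21.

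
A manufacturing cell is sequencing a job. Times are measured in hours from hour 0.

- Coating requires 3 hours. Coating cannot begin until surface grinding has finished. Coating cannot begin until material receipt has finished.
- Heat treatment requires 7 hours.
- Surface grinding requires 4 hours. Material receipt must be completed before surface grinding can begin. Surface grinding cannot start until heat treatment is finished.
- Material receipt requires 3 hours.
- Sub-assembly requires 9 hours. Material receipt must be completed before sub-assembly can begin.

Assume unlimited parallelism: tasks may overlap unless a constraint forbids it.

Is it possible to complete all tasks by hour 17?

Yes

Heat treatment can start immediately at hour 0; it finishes at hour 7.
Nothing blocks material receipt, so it runs from hour 0 to hour 3.
Sub-assembly waits on material receipt (finishes hour 3), so it starts at hour 3 and finishes at 3 + 9 = hour 12.
Surface grinding needs all of material receipt (finishes hour 3); heat treatment (finishes hour 7). That puts its earliest start at hour 7; it finishes at 7 + 4 = hour 11.
Coating needs all of surface grinding (finishes hour 11); material receipt (finishes hour 3). That puts its earliest start at hour 11; it finishes at 11 + 3 = hour 14.
Every task is finished by hour 14, which is no later than the deadline of 17, so the schedule is feasible.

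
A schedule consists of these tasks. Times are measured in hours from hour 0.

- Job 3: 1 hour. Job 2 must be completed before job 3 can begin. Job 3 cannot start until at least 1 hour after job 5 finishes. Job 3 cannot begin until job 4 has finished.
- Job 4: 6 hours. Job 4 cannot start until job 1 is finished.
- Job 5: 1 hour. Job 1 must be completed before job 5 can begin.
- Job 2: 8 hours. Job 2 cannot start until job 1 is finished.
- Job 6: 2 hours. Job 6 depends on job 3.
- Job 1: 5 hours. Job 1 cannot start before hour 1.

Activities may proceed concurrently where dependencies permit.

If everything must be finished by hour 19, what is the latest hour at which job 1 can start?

To finish by hour 19, job 6 (duration 2) must start no later than hour 17.
Job 3 feeds into job 6 (must start by hour 17); so job 3 must finish by hour 17 and therefore start by hour 16.
Job 2 must finish before job 3 (must start by hour 16). With an 8-hour duration, job 2 must start by 16 − 8 = hour 8.
Since job 3 (must start by hour 16) depends on it, job 4 must finish by hour 16. Backing off its 6-hour duration gives a latest start of hour 10.
Job 5 has to be done before job 3 (must start by hour 16, minus 1-hour gap → hour 15). That means finishing by hour 15, i.e. starting by 15 − 1 = hour 14.
Job 1 must finish in time for job 2 (must start by hour 8); job 4 (must start by hour 10); job 5 (must start by hour 14). The tightest is hour 8, so job 1 must start by 8 − 5 = hour 3.

3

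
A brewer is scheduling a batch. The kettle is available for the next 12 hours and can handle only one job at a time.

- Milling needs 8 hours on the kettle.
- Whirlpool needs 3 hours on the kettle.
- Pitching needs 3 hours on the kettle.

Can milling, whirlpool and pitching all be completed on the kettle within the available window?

No

Running back to back, the jobs need 8 + 3 + 3 = 14 hours on the kettle.
Since 14 > 12, they cannot all fit.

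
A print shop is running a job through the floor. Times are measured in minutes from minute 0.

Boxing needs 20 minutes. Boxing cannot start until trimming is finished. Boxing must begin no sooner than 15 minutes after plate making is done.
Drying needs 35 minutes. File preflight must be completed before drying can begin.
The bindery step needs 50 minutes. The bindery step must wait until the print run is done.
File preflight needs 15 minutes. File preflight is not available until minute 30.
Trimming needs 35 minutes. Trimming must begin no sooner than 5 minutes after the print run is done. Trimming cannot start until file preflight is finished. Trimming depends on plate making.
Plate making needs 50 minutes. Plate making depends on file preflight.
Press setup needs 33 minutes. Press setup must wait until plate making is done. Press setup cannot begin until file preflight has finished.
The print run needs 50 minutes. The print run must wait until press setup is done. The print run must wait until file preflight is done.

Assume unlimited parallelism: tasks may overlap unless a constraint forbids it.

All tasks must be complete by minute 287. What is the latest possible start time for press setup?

Nothing follows boxing; the deadline of minute 287 is its only limit. It must start by 287 − 20 = minute 267.
Since boxing (must start by minute 267) depends on it, trimming must finish by minute 267. Backing off its 35-minute duration gives a latest start of minute 232.
To finish by minute 287, the bindery step (duration 50) must start no later than minute 237.
The print run has several dependents: trimming (must start by minute 232, minus 5-minute gap → minute 227); the bindery step (must start by minute 237). The earliest of those limits is minute 227, so the print run must start by 227 − 50 = minute 177.
Since the print run (must start by minute 177) depends on it, press setup must finish by minute 177. Backing off its 33-minute duration gives a latest start of minute 144.

144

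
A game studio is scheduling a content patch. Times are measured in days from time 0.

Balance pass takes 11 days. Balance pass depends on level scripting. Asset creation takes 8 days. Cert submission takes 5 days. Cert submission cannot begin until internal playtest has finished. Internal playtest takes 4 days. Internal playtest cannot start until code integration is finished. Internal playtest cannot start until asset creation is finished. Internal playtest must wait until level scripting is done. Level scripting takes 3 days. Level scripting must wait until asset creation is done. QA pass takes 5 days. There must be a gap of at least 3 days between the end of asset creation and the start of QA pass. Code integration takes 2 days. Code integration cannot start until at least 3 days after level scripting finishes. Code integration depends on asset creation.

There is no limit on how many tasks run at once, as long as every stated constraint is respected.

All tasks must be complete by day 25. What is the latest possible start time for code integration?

14

Cert submission must finish by day 25; it takes 5 days, so it must start by 25 − 5 = day 20.
Internal playtest feeds into cert submission (must start by day 20); so internal playtest must finish by day 20 and therefore start by day 16.
Code integration has to be done before internal playtest (must start by day 16). That means finishing by day 16, i.e. starting by 16 − 2 = day 14.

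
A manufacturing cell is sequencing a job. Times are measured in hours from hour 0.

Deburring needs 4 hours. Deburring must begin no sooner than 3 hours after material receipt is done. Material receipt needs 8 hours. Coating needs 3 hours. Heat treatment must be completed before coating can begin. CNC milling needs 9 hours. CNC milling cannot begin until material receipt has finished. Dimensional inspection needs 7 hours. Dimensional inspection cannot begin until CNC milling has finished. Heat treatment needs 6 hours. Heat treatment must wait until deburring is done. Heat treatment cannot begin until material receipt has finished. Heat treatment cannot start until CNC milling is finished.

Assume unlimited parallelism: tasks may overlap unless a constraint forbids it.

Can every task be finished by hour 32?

Yes

Material receipt has no prerequisites, so it starts at hour 0 and finishes at hour 8.
CNC milling cannot begin until material receipt (finishes hour 8). It runs from hour 8 to 8 + 9 = hour 17.
After CNC milling (finishes hour 17), dimensional inspection can start at hour 17 and finishes at hour 24.
After material receipt (finishes hour 8, plus 3-hour gap → hour 11), deburring can start at hour 11 and finishes at hour 15.
Heat treatment cannot start until deburring (finishes hour 15); material receipt (finishes hour 8); CNC milling (finishes hour 17). The controlling bound is hour 17, so heat treatment finishes at 17 + 6 = hour 23.
Coating cannot begin until heat treatment (finishes hour 23). It runs from hour 23 to 23 + 3 = hour 26.
Every task is finished by hour 26, which is no later than the deadline of 32, so the schedule is feasible.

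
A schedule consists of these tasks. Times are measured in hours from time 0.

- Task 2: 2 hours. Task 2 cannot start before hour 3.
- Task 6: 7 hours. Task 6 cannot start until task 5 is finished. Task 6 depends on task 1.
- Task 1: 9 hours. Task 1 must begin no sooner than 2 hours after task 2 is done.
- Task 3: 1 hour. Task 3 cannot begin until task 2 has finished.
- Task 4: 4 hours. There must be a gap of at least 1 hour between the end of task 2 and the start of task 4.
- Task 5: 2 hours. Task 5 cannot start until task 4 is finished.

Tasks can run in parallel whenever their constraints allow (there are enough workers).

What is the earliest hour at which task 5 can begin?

10

After its own release at hour 3, task 2 can start at hour 3 and finishes at hour 5.
Task 4 waits on task 2 (finishes hour 5, plus 1-hour gap → hour 6), so it starts at hour 6 and finishes at 6 + 4 = hour 10.
Task 5 waits on task 4 (finishes hour 10), so the earliest it can start is hour 10.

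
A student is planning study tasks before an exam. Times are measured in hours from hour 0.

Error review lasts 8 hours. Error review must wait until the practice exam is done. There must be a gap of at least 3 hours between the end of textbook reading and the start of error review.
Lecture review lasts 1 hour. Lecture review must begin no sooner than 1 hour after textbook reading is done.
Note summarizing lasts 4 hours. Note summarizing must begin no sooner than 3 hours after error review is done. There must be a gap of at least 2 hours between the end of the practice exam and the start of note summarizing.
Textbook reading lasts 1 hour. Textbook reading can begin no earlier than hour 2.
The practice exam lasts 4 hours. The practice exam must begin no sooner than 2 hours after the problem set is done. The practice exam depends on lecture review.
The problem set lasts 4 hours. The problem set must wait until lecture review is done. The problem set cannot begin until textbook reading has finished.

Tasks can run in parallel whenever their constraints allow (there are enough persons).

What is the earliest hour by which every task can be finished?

30

Textbook reading waits on its own release at hour 2, so it starts at hour 2 and finishes at 2 + 1 = hour 3.
After textbook reading (finishes hour 3, plus 1-hour gap → hour 4), lecture review can start at hour 4 and finishes at hour 5.
The problem set needs all of lecture review (finishes hour 5); textbook reading (finishes hour 3). That puts its earliest start at hour 5; it finishes at 5 + 4 = hour 9.
For the practice exam: the problem set (finishes hour 9, plus 2-hour gap → hour 11); lecture review (finishes hour 5). Taking the maximum gives a start of hour 11, and it finishes at 11 + 4 = hour 15.
For error review: the practice exam (finishes hour 15); textbook reading (finishes hour 3, plus 3-hour gap → hour 6). Taking the maximum gives a start of hour 15, and it finishes at 15 + 8 = hour 23.
Note summarizing has to wait for error review (finishes hour 23, plus 3-hour gap → hour 26); the practice exam (finishes hour 15, plus 2-hour gap → hour 17). The latest of these is hour 26, so note summarizing runs hour 26 to 26 + 4 = hour 30.
All tasks are finished once the last one completes. Finish times: Textbook reading at 3, Lecture review at 5, The problem set at 9, The practice exam at 15, Error review at 23, Note summarizing at 30. The latest is hour 30.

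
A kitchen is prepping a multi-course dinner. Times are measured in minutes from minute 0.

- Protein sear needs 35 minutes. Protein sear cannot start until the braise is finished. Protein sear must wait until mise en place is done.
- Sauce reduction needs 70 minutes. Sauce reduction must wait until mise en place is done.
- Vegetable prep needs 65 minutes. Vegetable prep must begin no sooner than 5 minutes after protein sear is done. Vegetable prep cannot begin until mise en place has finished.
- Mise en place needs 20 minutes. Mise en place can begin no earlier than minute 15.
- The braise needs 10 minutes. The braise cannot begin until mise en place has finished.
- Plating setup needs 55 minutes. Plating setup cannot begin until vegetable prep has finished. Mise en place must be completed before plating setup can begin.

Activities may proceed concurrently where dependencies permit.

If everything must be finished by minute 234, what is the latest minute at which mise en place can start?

To finish by minute 234, plating setup (duration 55) must start no later than minute 179.
Vegetable prep feeds into plating setup (must start by minute 179); so vegetable prep must finish by minute 179 and therefore start by minute 114.
Protein sear feeds into vegetable prep (must start by minute 114, minus 5-minute gap → minute 109); so protein sear must finish by minute 109 and therefore start by minute 74.
Since protein sear (must start by minute 74) depends on it, the braise must finish by minute 74. Backing off its 10-minute duration gives a latest start of minute 64.
Sauce reduction has no dependents, so it just needs to finish by minute 234. Starting by 234 − 70 = minute 164 achieves that.
Mise en place must finish in time for the braise (must start by minute 64); protein sear (must start by minute 74); vegetable prep (must start by minute 114); sauce reduction (must start by minute 164); plating setup (must start by minute 179). The tightest is minute 64, so mise en place must start by 64 − 20 = minute 44.

44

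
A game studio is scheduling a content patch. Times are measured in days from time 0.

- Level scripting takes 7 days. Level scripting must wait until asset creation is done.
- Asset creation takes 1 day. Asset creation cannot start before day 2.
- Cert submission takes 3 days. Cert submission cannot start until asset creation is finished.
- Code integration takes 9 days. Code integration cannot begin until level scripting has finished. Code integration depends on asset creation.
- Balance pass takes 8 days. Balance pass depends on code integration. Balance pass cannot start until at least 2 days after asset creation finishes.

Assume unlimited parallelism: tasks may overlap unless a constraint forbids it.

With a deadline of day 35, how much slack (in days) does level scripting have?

Asset creation waits on its own release at day 2, so it starts at day 2 and finishes at 2 + 1 = day 3.
After asset creation (finishes day 3), level scripting can start at day 3 and finishes at day 10.

Working backward from the deadline:
To finish by day 35, balance pass (duration 8) must start no later than day 27.
Since balance pass (must start by day 27) depends on it, code integration must finish by day 27. Backing off its 9-day duration gives a latest start of day 18.
Level scripting feeds into code integration (must start by day 18); so level scripting must finish by day 18 and therefore start by day 11.
So level scripting can start as early as day 3 and as late as day 11, giving 11 − 3 = 8 days of slack.

8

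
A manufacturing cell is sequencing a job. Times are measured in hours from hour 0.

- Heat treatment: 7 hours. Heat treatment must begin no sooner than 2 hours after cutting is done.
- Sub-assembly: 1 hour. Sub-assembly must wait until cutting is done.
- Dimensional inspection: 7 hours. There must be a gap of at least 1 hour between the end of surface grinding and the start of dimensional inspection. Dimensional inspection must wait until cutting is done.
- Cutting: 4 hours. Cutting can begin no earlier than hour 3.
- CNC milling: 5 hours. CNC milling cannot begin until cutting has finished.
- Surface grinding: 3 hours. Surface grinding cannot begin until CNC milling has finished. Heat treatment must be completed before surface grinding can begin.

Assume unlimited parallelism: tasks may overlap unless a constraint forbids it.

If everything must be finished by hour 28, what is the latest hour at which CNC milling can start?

12

Nothing follows dimensional inspection; the deadline of hour 28 is its only limit. It must start by 28 − 7 = hour 21.
Since dimensional inspection (must start by hour 21, minus 1-hour gap → hour 20) depends on it, surface grinding must finish by hour 20. Backing off its 3-hour duration gives a latest start of hour 17.
Since surface grinding (must start by hour 17) depends on it, CNC milling must finish by hour 17. Backing off its 5-hour duration gives a latest start of hour 12.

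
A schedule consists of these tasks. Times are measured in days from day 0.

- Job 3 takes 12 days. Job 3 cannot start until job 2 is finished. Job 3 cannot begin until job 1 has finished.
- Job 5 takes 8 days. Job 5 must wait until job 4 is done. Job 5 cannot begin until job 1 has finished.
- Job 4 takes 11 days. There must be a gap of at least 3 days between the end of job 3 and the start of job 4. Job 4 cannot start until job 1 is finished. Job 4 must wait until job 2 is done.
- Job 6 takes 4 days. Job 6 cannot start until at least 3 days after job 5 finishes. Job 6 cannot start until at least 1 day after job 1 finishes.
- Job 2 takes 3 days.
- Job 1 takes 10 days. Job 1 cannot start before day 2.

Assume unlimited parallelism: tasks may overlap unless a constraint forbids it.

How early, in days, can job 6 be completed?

Nothing blocks job 2, so it runs from day 0 to day 3.
Job 1 waits on its own release at day 2, so it starts at day 2 and finishes at 2 + 10 = day 12.
For job 3: job 2 (finishes day 3); job 1 (finishes day 12). Taking the maximum gives a start of day 12, and it finishes at 12 + 12 = day 24.
Job 4 needs all of job 3 (finishes day 24, plus 3-day gap → day 27); job 1 (finishes day 12); job 2 (finishes day 3). That puts its earliest start at day 27; it finishes at 27 + 11 = day 38.
Job 5 needs all of job 4 (finishes day 38); job 1 (finishes day 12). That puts its earliest start at day 38; it finishes at 38 + 8 = day 46.
Job 6 has to wait for job 5 (finishes day 46, plus 3-day gap → day 49); job 1 (finishes day 12, plus 1-day gap → day 13). The latest of these is day 49, so job 6 runs day 49 to 49 + 4 = day 53.

53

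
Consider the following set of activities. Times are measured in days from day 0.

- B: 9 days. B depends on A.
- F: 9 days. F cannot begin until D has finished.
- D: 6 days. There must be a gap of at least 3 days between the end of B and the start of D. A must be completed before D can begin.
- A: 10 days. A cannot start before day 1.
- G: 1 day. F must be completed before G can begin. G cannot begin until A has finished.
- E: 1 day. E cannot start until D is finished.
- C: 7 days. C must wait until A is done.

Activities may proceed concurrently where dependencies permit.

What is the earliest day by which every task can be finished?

39

After its own release at day 1, A can start at day 1 and finishes at day 11.
After A (finishes day 11), C can start at day 11 and finishes at day 18.
B cannot begin until A (finishes day 11). It runs from day 11 to 11 + 9 = day 20.
D cannot start until B (finishes day 20, plus 3-day gap → day 23); A (finishes day 11). The controlling bound is day 23, so D finishes at 23 + 6 = day 29.
After D (finishes day 29), F can start at day 29 and finishes at day 38.
G cannot start until F (finishes day 38); A (finishes day 11). The controlling bound is day 38, so G finishes at 38 + 1 = day 39.
E waits on D (finishes day 29), so it starts at day 29 and finishes at 29 + 1 = day 30.
All tasks are finished once the last one completes. Finish times: A at 11, B at 20, C at 18, D at 29, E at 30, F at 38, G at 39. The latest is day 39.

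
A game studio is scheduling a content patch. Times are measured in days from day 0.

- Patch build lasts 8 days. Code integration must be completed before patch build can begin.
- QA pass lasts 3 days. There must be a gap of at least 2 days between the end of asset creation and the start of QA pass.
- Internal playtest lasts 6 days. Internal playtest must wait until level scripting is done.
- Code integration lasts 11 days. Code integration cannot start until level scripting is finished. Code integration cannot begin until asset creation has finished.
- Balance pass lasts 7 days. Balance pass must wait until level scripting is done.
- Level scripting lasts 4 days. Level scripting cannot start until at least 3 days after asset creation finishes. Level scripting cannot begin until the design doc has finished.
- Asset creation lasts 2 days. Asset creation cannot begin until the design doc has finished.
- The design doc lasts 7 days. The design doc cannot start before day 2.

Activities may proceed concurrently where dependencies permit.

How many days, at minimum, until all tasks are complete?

37

After its own release at day 2, the design doc can start at day 2 and finishes at day 9.
After the design doc (finishes day 9), asset creation can start at day 9 and finishes at day 11.
QA pass waits on asset creation (finishes day 11, plus 2-day gap → day 13), so it starts at day 13 and finishes at 13 + 3 = day 16.
Level scripting has to wait for asset creation (finishes day 11, plus 3-day gap → day 14); the design doc (finishes day 9). The latest of these is day 14, so level scripting runs day 14 to 14 + 4 = day 18.
After level scripting (finishes day 18), balance pass can start at day 18 and finishes at day 25.
Internal playtest waits on level scripting (finishes day 18), so it starts at day 18 and finishes at 18 + 6 = day 24.
Code integration needs all of level scripting (finishes day 18); asset creation (finishes day 11). That puts its earliest start at day 18; it finishes at 18 + 11 = day 29.
Patch build cannot begin until code integration (finishes day 29). It runs from day 29 to 29 + 8 = day 37.
All tasks are finished once the last one completes. Finish times: The design doc at 9, Asset creation at 11, Level scripting at 18, Code integration at 29, Internal playtest at 24, Balance pass at 25, QA pass at 16, Patch build at 37. The latest is day 37.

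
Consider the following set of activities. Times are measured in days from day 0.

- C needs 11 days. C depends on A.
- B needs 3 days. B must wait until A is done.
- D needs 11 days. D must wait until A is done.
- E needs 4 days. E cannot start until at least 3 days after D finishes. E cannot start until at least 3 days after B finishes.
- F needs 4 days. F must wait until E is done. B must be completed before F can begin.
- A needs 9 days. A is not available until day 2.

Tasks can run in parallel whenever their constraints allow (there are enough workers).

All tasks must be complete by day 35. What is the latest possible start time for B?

21

Nothing follows F; the deadline of day 35 is its only limit. It must start by 35 − 4 = day 31.
E must finish before F (must start by day 31). With a 4-day duration, E must start by 31 − 4 = day 27.
B feeds E (must start by day 27, minus 3-day gap → day 24); F (must start by day 31). Taking the minimum, B must finish by day 24 and start by 24 − 3 = day 21.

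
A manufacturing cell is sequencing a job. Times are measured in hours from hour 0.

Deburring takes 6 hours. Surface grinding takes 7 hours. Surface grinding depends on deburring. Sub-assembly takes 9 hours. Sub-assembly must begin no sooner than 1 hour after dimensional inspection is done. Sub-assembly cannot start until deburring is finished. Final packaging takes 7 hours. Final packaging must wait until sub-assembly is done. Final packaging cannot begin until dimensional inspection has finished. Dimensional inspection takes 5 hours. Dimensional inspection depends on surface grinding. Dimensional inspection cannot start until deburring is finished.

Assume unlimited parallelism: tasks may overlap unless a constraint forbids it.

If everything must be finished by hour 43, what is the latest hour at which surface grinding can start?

14

Nothing follows final packaging; the deadline of hour 43 is its only limit. It must start by 43 − 7 = hour 36.
Sub-assembly has to be done before final packaging (must start by hour 36). That means finishing by hour 36, i.e. starting by 36 − 9 = hour 27.
Dimensional inspection feeds sub-assembly (must start by hour 27, minus 1-hour gap → hour 26); final packaging (must start by hour 36). Taking the minimum, dimensional inspection must finish by hour 26 and start by 26 − 5 = hour 21.
Surface grinding must finish before dimensional inspection (must start by hour 21). With a 7-hour duration, surface grinding must start by 21 − 7 = hour 14.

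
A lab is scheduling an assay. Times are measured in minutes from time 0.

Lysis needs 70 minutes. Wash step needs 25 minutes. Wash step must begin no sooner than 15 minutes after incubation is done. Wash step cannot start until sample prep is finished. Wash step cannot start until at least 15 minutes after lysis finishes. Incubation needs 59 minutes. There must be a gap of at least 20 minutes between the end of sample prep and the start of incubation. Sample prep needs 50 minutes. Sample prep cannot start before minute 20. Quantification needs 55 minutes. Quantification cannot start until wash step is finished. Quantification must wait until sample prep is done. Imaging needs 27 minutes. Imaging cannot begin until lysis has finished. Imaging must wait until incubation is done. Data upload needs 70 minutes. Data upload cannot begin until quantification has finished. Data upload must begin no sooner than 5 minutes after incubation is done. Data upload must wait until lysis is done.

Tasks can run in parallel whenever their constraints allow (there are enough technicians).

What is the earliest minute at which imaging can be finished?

Lysis has no prerequisites, so it starts at minute 0 and finishes at minute 70.
Sample prep cannot begin until its own release at minute 20. It runs from minute 20 to 20 + 50 = minute 70.
Incubation cannot begin until sample prep (finishes minute 70, plus 20-minute gap → minute 90). It runs from minute 90 to 90 + 59 = minute 149.
Imaging needs all of lysis (finishes minute 70); incubation (finishes minute 149). That puts its earliest start at minute 149; it finishes at 149 + 27 = minute 176.

176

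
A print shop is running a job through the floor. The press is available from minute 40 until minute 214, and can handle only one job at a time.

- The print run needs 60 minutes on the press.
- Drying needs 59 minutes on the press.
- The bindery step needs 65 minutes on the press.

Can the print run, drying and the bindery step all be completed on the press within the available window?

The press window is 214 − 40 = 174 minutes.
Running back to back, the jobs need 60 + 59 + 65 = 184 minutes on the press.
Since 184 > 174, they cannot all fit.

No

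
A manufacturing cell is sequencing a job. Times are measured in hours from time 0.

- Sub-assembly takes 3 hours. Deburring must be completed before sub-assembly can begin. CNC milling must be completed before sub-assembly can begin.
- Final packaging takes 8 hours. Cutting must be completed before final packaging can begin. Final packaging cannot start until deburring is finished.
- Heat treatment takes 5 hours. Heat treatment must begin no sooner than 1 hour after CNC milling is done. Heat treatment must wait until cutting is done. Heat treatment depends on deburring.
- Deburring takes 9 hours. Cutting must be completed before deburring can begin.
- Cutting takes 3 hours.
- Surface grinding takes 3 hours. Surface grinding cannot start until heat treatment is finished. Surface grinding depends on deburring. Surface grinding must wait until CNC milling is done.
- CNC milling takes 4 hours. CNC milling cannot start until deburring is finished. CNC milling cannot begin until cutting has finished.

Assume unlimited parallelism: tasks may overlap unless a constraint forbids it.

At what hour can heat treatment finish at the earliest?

Cutting has no prerequisites, so it starts at hour 0 and finishes at hour 3.
Deburring cannot begin until cutting (finishes hour 3). It runs from hour 3 to 3 + 9 = hour 12.
CNC milling has to wait for deburring (finishes hour 12); cutting (finishes hour 3). The latest of these is hour 12, so CNC milling runs hour 12 to 12 + 4 = hour 16.
Heat treatment has to wait for CNC milling (finishes hour 16, plus 1-hour gap → hour 17); cutting (finishes hour 3); deburring (finishes hour 12). The latest of these is hour 17, so heat treatment runs hour 17 to 17 + 5 = hour 22.

22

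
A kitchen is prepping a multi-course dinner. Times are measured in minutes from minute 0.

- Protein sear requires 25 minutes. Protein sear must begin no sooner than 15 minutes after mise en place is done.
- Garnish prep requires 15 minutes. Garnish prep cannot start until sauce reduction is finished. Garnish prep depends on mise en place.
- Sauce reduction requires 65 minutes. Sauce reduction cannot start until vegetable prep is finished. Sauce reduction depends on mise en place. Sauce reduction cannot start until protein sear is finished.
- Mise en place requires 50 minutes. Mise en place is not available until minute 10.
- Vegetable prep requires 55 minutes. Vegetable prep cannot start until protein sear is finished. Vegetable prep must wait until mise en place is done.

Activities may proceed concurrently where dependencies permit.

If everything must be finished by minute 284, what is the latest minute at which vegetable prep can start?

To finish by minute 284, garnish prep (duration 15) must start no later than minute 269.
Sauce reduction must finish before garnish prep (must start by minute 269). With a 65-minute duration, sauce reduction must start by 269 − 65 = minute 204.
Since sauce reduction (must start by minute 204) depends on it, vegetable prep must finish by minute 204. Backing off its 55-minute duration gives a latest start of minute 149.

149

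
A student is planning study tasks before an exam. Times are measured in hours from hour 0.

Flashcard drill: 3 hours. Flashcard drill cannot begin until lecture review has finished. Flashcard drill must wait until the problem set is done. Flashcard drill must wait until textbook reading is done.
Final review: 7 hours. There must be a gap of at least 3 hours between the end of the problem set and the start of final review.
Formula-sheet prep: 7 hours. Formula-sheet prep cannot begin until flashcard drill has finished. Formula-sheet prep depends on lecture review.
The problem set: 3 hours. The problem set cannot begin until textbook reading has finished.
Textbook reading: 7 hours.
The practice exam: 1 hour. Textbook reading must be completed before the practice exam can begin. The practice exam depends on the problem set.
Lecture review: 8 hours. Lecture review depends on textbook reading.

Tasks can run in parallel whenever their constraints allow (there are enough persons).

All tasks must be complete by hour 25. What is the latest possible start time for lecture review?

7

Nothing follows formula-sheet prep; the deadline of hour 25 is its only limit. It must start by 25 − 7 = hour 18.
Flashcard drill must finish before formula-sheet prep (must start by hour 18). With a 3-hour duration, flashcard drill must start by 18 − 3 = hour 15.
Lecture review has several dependents: flashcard drill (must start by hour 15); formula-sheet prep (must start by hour 18). The earliest of those limits is hour 15, so lecture review must start by 15 − 8 = hour 7.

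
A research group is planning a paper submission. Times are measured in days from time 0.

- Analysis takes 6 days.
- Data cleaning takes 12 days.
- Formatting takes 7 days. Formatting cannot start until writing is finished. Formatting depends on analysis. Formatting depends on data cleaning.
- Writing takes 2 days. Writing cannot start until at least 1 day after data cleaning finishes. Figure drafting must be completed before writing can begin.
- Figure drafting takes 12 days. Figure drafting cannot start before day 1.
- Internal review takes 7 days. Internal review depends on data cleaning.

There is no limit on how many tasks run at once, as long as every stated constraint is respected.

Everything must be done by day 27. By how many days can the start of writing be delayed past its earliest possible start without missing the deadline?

5

After its own release at day 1, figure drafting can start at day 1 and finishes at day 13.
Data cleaning has no prerequisites, so it starts at day 0 and finishes at day 12.
For writing: data cleaning (finishes day 12, plus 1-day gap → day 13); figure drafting (finishes day 13). Taking the maximum gives a start of day 13, and it finishes at 13 + 2 = day 15.

Working backward from the deadline:
To finish by day 27, formatting (duration 7) must start no later than day 20.
Writing has to be done before formatting (must start by day 20). That means finishing by day 20, i.e. starting by 20 − 2 = day 18.
So writing can start as early as day 13 and as late as day 18, giving 18 − 13 = 5 days of slack.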